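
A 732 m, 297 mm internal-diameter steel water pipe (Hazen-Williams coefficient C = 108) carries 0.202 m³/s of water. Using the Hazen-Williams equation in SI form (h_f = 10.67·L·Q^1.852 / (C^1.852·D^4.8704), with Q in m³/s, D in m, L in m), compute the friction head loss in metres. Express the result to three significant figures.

h_f ≈ 25.6 m

h_f = 10.67·732·0.202^1.852 / (108^1.852·0.297^4.8704) = 25.60 m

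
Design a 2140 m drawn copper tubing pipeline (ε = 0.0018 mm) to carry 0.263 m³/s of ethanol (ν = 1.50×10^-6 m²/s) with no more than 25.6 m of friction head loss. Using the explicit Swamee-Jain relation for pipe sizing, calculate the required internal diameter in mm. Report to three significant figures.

D ≈ 365 mm

Swamee-Jain (Type III): D = 0.66·[ε^1.25·(LQ²/(gh_f))^4.75 + ν·Q^9.4·(L/(gh_f))^5.2]^0.04
LQ²/(gh_f) = 0.5894; L/(gh_f) = 8.521
Term 1 = ε^1.25·(…)^4.75 = 5.35×10^-9; Term 2 = ν·Q^9.4·(…)^5.2 = 3.65×10^-7
D = 0.66·(5.35×10^-9 + 3.65×10^-7)^0.04 = 0.3650 m = 365 mm
Check: V = 2.51 m/s, Re = 6.12×10^5, f = 0.01272, h_f = 24.0 m ≈ 25.6 m ✓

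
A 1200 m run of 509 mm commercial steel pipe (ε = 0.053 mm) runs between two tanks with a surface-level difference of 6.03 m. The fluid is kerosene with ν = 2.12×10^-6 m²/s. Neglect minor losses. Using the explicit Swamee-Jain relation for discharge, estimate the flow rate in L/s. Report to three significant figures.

Q ≈ 376 L/s

Swamee-Jain (Type II): Q = -0.965·√(gD⁵h_f/L)·ln[ε/(3.7D) + √(3.17ν²L/(gD³h_f))]
√(gD⁵h_f/L) = √(9.81·0.509⁵·6.03/1200) = 0.04104
ε/(3.7D) = 2.81×10^-5; √(3.17ν²L/(gD³h_f)) = 4.68×10^-5
Q = -0.965·0.04104·ln(7.496×10^-5) = 0.3762 m³/s
Check: V = 1.85 m/s, Re = 4.44×10^5, f = 0.01472, h_f = 6.04 m ≈ 6.03 m ✓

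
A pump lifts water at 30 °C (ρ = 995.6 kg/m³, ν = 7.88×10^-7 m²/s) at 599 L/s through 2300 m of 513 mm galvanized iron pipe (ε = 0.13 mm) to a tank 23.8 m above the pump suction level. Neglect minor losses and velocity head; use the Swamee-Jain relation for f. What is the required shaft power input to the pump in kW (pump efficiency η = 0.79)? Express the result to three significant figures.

V = 4Q/(πD²) = 2.898 m/s; Re = 1.89×10^6; ε/D = 2.53×10^-4; f = 0.01495
h_f = f(L/D)V²/2g = 28.69 m
Total head H = z + h_f = 23.8 + 28.69 = 52.49 m
P_hyd = ρgQH = 995.6·9.81·0.599·52.49 = 307.1 kW
P_shaft = P_hyd/η = 307.1/0.79 = 388.7 kW

P_shaft ≈ 389 kW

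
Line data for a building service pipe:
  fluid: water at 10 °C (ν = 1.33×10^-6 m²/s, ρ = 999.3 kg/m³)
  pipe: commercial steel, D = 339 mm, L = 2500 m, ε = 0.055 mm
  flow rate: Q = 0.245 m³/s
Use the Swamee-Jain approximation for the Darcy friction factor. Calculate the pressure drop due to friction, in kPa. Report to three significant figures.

Δp ≈ 400 kPa

V = 4Q/(πD²) = 4·0.245/(π·0.339²) = 2.714 m/s
Re = VD/ν = 2.714·0.339/1.33×10^-6 = 6.92×10^5 → turbulent
ε/D = 0.055/339 = 1.62×10^-4
Swamee-Jain: f = 0.01472
h_f = f(L/D)V²/(2g) = 0.01472·(2500/0.339)·2.714²/(2·9.81) = 40.77 m
Δp = ρg·h_f = 999.3·9.81·40.77 = 399.7 kPa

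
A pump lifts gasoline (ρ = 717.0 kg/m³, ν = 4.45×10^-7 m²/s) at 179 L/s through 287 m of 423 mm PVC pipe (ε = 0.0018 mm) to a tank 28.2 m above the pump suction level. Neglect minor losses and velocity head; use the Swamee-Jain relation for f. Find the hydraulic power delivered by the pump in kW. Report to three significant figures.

P_hyd ≈ 36.3 kW

V = 4Q/(πD²) = 1.274 m/s; Re = 1.21×10^6; ε/D = 4.26×10^-6; f = 0.01136
h_f = f(L/D)V²/2g = 0.6375 m
Total head H = z + h_f = 28.2 + 0.6375 = 28.84 m
P_hyd = ρgQH = 717.0·9.81·0.179·28.84 = 36.31 kW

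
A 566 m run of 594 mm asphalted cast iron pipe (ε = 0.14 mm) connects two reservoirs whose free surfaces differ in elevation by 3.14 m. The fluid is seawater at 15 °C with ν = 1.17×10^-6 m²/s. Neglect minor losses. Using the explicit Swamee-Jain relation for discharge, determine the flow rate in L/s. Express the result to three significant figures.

Q ≈ 575 L/s

Swamee-Jain (Type II): Q = -0.965·√(gD⁵h_f/L)·ln[ε/(3.7D) + √(3.17ν²L/(gD³h_f))]
√(gD⁵h_f/L) = √(9.81·0.594⁵·3.14/566) = 0.06344
ε/(3.7D) = 6.37×10^-5; √(3.17ν²L/(gD³h_f)) = 1.95×10^-5
Q = -0.965·0.06344·ln(8.321×10^-5) = 0.5751 m³/s
Check: V = 2.08 m/s, Re = 1.05×10^6, f = 0.01511, h_f = 3.16 m ≈ 3.14 m ✓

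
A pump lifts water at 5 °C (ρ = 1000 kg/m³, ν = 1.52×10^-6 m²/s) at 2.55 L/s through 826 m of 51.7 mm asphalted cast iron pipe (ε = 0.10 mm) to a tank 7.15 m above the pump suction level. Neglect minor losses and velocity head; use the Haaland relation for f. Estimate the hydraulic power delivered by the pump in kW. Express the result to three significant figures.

V = 4Q/(πD²) = 1.215 m/s; Re = 4.13×10^4; ε/D = 0.00193; f = 0.02664
h_f = f(L/D)V²/2g = 32.01 m
Total head H = z + h_f = 7.15 + 32.01 = 39.16 m
P_hyd = ρgQH = 1000·9.81·0.00255·39.16 = 0.9796 kW

P_hyd ≈ 0.980 kW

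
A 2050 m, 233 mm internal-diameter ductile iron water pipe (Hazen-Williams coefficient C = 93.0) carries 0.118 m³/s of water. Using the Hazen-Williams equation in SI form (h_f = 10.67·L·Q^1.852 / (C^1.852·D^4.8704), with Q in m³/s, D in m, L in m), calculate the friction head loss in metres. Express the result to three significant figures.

h_f = 10.67·2050·0.118^1.852 / (93.0^1.852·0.233^4.8704) = 113.9 m

h_f ≈ 114 m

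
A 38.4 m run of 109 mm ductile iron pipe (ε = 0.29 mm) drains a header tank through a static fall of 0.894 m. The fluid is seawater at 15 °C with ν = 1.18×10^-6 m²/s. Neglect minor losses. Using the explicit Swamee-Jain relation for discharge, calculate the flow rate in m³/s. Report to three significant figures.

Q ≈ 0.0128 m³/s

Swamee-Jain (Type II): Q = -0.965·√(gD⁵h_f/L)·ln[ε/(3.7D) + √(3.17ν²L/(gD³h_f))]
√(gD⁵h_f/L) = √(9.81·0.109⁵·0.894/38.4) = 0.001875
ε/(3.7D) = 7.19×10^-4; √(3.17ν²L/(gD³h_f)) = 1.22×10^-4
Q = -0.965·0.001875·ln(8.412×10^-4) = 0.01281 m³/s
Check: V = 1.37 m/s, Re = 1.27×10^5, f = 0.02665, h_f = 0.902 m ≈ 0.894 m ✓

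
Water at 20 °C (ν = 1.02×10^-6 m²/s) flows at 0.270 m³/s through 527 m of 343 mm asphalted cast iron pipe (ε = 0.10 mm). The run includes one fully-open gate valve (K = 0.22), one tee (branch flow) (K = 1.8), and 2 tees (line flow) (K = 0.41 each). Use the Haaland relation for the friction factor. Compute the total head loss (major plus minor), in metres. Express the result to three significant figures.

H_L ≈ 11.6 m

V = 4Q/(πD²) = 2.922 m/s; V²/2g = 0.4352 m
Re = 9.83×10^5, ε/D = 2.92×10^-4 → f = 0.01554 (Haaland)
Major: h_f = f(L/D)·V²/2g = 0.01554·1536·0.4352 = 10.39 m
Minor: ΣK = 2.84; h_m = ΣK·V²/2g = 1.236 m
Total H_L = 10.39 + 1.236 = 11.62 m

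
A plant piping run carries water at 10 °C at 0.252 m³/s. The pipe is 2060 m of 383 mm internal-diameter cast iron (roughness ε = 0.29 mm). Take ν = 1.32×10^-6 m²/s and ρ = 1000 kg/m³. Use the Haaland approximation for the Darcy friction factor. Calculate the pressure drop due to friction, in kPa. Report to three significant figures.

Δp ≈ 243 kPa

V = 4Q/(πD²) = 4·0.252/(π·0.383²) = 2.187 m/s
Re = VD/ν = 2.187·0.383/1.32×10^-6 = 6.35×10^5 → turbulent
ε/D = 0.29/383 = 7.57×10^-4
Haaland: f = 0.01891
h_f = f(L/D)V²/(2g) = 0.01891·(2060/0.383)·2.187²/(2·9.81) = 24.81 m
Δp = ρg·h_f = 1000·9.81·24.81 = 243.3 kPa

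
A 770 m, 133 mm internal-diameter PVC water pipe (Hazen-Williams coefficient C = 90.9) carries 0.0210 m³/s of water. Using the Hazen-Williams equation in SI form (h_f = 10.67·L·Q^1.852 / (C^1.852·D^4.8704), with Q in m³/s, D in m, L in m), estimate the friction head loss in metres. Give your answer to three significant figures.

h_f ≈ 28.0 m

h_f = 10.67·770·0.0210^1.852 / (90.9^1.852·0.133^4.8704) = 28.01 m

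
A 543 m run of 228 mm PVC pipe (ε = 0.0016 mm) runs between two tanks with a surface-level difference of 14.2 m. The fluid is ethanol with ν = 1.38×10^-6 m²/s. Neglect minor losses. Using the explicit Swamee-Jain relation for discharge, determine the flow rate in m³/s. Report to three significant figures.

Q ≈ 0.121 m³/s

Swamee-Jain (Type II): Q = -0.965·√(gD⁵h_f/L)·ln[ε/(3.7D) + √(3.17ν²L/(gD³h_f))]
√(gD⁵h_f/L) = √(9.81·0.228⁵·14.2/543) = 0.01257
ε/(3.7D) = 1.90×10^-6; √(3.17ν²L/(gD³h_f)) = 4.46×10^-5
Q = -0.965·0.01257·ln(4.645×10^-5) = 0.1210 m³/s
Check: V = 2.96 m/s, Re = 4.90×10^5, f = 0.01325, h_f = 14.1 m ≈ 14.2 m ✓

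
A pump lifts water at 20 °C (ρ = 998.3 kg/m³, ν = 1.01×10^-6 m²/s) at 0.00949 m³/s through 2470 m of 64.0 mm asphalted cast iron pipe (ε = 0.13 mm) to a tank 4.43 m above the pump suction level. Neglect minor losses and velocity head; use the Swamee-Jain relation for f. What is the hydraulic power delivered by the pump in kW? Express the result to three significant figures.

V = 4Q/(πD²) = 2.950 m/s; Re = 1.87×10^5; ε/D = 0.00203; f = 0.02464
h_f = f(L/D)V²/2g = 421.7 m
Total head H = z + h_f = 4.43 + 421.7 = 426.2 m
P_hyd = ρgQH = 998.3·9.81·0.00949·426.2 = 39.61 kW

P_hyd ≈ 39.6 kW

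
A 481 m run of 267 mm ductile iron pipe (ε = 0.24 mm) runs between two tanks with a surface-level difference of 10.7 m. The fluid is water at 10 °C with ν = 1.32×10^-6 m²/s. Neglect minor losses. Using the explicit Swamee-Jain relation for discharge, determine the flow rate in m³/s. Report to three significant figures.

Swamee-Jain (Type II): Q = -0.965·√(gD⁵h_f/L)·ln[ε/(3.7D) + √(3.17ν²L/(gD³h_f))]
√(gD⁵h_f/L) = √(9.81·0.267⁵·10.7/481) = 0.01721
ε/(3.7D) = 2.43×10^-4; √(3.17ν²L/(gD³h_f)) = 3.65×10^-5
Q = -0.965·0.01721·ln(2.794×10^-4) = 0.1359 m³/s
Check: V = 2.43 m/s, Re = 4.91×10^5, f = 0.01991, h_f = 10.8 m ≈ 10.7 m ✓

Q ≈ 0.136 m³/s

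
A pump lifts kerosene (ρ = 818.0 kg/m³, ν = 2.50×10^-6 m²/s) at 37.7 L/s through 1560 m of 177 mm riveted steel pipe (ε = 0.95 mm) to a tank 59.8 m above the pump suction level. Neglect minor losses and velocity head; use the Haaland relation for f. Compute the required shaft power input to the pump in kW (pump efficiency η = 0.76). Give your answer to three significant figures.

V = 4Q/(πD²) = 1.532 m/s; Re = 1.08×10^5; ε/D = 0.00537; f = 0.03184
h_f = f(L/D)V²/2g = 33.58 m
Total head H = z + h_f = 59.8 + 33.58 = 93.38 m
P_hyd = ρgQH = 818.0·9.81·0.0377·93.38 = 28.25 kW
P_shaft = P_hyd/η = 28.25/0.76 = 37.17 kW

P_shaft ≈ 37.2 kW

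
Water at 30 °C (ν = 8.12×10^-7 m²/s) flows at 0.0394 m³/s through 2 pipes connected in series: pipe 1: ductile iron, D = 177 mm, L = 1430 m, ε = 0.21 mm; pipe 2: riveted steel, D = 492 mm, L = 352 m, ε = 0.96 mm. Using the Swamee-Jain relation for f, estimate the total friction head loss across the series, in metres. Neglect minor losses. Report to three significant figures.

H ≈ 22.6 m

Pipe 1: V = 1.601 m/s, Re = 3.49×10^5, ε/D = 0.00119, f = 0.02137, h_1 = f(L/D)V²/2g = 22.56 m
Pipe 2: V = 0.2072 m/s, Re = 1.26×10^5, ε/D = 0.00195, f = 0.02487, h_2 = f(L/D)V²/2g = 0.03895 m
Series → Q common, losses add: H = Σh = 22.60 m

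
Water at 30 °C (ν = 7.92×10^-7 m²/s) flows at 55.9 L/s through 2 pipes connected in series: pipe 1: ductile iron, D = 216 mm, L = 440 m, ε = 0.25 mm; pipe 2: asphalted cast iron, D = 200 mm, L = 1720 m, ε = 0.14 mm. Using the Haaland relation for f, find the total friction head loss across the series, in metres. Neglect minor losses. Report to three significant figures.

Pipe 1: V = 1.526 m/s, Re = 4.16×10^5, ε/D = 0.00116, f = 0.02096, h_1 = f(L/D)V²/2g = 5.064 m
Pipe 2: V = 1.779 m/s, Re = 4.49×10^5, ε/D = 7.00×10^-4, f = 0.01881, h_2 = f(L/D)V²/2g = 26.11 m
Series → Q common, losses add: H = Σh = 31.17 m

H ≈ 31.2 m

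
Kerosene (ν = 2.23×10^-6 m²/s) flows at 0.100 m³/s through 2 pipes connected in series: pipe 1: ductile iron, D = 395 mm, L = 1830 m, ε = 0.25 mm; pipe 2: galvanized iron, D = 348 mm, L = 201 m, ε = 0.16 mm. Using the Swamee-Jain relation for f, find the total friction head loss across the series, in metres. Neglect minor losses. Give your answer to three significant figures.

H ≈ 3.79 m

Pipe 1: V = 0.8160 m/s, Re = 1.45×10^5, ε/D = 6.33×10^-4, f = 0.02017, h_1 = f(L/D)V²/2g = 3.171 m
Pipe 2: V = 1.051 m/s, Re = 1.64×10^5, ε/D = 4.60×10^-4, f = 0.01909, h_2 = f(L/D)V²/2g = 0.6212 m
Series → Q common, losses add: H = Σh = 3.792 m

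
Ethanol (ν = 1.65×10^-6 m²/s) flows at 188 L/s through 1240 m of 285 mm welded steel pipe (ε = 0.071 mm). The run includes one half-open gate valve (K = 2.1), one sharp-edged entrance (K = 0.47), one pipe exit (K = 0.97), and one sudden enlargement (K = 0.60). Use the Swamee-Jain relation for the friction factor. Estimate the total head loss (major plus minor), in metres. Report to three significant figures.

V = 4Q/(πD²) = 2.947 m/s; V²/2g = 0.4426 m
Re = 5.09×10^5, ε/D = 2.49×10^-4 → f = 0.01593 (Swamee-Jain)
Major: h_f = f(L/D)·V²/2g = 0.01593·4351·0.4426 = 30.68 m
Minor: ΣK = 4.14; h_m = ΣK·V²/2g = 1.833 m
Total H_L = 30.68 + 1.833 = 32.51 m

H_L ≈ 32.5 m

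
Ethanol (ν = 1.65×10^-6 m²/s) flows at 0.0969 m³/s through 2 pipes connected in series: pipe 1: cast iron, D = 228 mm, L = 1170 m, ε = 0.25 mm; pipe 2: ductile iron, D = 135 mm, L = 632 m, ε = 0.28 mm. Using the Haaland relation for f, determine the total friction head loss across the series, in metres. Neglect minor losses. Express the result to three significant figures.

Pipe 1: V = 2.373 m/s, Re = 3.28×10^5, ε/D = 0.00110, f = 0.02086, h_1 = f(L/D)V²/2g = 30.73 m
Pipe 2: V = 6.770 m/s, Re = 5.54×10^5, ε/D = 0.00207, f = 0.02398, h_2 = f(L/D)V²/2g = 262.2 m
Series → Q common, losses add: H = Σh = 293.0 m

H ≈ 293 m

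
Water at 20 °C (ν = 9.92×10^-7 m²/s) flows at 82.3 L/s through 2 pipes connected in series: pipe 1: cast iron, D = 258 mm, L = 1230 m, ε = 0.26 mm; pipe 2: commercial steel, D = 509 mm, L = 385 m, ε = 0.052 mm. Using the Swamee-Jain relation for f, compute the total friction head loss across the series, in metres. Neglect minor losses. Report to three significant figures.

Pipe 1: V = 1.574 m/s, Re = 4.09×10^5, ε/D = 0.00101, f = 0.02052, h_1 = f(L/D)V²/2g = 12.36 m
Pipe 2: V = 0.4045 m/s, Re = 2.08×10^5, ε/D = 1.02×10^-4, f = 0.01631, h_2 = f(L/D)V²/2g = 0.1029 m
Series → Q common, losses add: H = Σh = 12.46 m

H ≈ 12.5 m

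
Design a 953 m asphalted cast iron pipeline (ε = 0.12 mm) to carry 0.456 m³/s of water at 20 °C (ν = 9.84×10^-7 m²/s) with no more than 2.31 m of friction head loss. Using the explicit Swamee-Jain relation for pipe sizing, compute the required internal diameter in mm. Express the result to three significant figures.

D ≈ 644 mm

Swamee-Jain (Type III): D = 0.66·[ε^1.25·(LQ²/(gh_f))^4.75 + ν·Q^9.4·(L/(gh_f))^5.2]^0.04
LQ²/(gh_f) = 8.745; L/(gh_f) = 42.05
Term 1 = ε^1.25·(…)^4.75 = 0.373; Term 2 = ν·Q^9.4·(…)^5.2 = 0.170
D = 0.66·(0.373 + 0.170)^0.04 = 0.6441 m = 644 mm
Check: V = 1.40 m/s, Re = 9.16×10^5, f = 0.01470, h_f = 2.17 m ≈ 2.31 m ✓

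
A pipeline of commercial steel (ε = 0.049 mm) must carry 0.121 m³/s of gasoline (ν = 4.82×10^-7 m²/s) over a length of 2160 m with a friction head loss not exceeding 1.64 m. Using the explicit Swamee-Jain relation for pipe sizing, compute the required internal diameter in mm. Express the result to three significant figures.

Swamee-Jain (Type III): D = 0.66·[ε^1.25·(LQ²/(gh_f))^4.75 + ν·Q^9.4·(L/(gh_f))^5.2]^0.04
LQ²/(gh_f) = 1.966; L/(gh_f) = 134.3
Term 1 = ε^1.25·(…)^4.75 = 1.02×10^-4; Term 2 = ν·Q^9.4·(…)^5.2 = 1.34×10^-4
D = 0.66·(1.02×10^-4 + 1.34×10^-4)^0.04 = 0.4725 m = 473 mm
Check: V = 0.690 m/s, Re = 6.76×10^5, f = 0.01405, h_f = 1.56 m ≈ 1.64 m ✓

D ≈ 473 mm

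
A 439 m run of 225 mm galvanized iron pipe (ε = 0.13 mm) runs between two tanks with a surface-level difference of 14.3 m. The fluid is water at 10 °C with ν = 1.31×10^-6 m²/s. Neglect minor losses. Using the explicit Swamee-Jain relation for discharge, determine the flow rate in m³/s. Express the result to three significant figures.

Swamee-Jain (Type II): Q = -0.965·√(gD⁵h_f/L)·ln[ε/(3.7D) + √(3.17ν²L/(gD³h_f))]
√(gD⁵h_f/L) = √(9.81·0.225⁵·14.3/439) = 0.01357
ε/(3.7D) = 1.56×10^-4; √(3.17ν²L/(gD³h_f)) = 3.87×10^-5
Q = -0.965·0.01357·ln(1.948×10^-4) = 0.1119 m³/s
Check: V = 2.81 m/s, Re = 4.83×10^5, f = 0.01827, h_f = 14.4 m ≈ 14.3 m ✓

Q ≈ 0.112 m³/s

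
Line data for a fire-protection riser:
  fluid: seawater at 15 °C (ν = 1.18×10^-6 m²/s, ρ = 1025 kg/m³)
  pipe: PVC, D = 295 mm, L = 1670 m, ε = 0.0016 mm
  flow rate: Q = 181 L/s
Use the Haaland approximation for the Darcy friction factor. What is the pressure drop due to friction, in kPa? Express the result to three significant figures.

Δp ≈ 254 kPa

V = 4Q/(πD²) = 4·0.181/(π·0.295²) = 2.648 m/s
Re = VD/ν = 2.648·0.295/1.18×10^-6 = 6.62×10^5 → turbulent
ε/D = 0.0016/295 = 5.42×10^-6
Haaland: f = 0.01250
h_f = f(L/D)V²/(2g) = 0.01250·(1670/0.295)·2.648²/(2·9.81) = 25.30 m
Δp = ρg·h_f = 1025·9.81·25.30 = 254.4 kPa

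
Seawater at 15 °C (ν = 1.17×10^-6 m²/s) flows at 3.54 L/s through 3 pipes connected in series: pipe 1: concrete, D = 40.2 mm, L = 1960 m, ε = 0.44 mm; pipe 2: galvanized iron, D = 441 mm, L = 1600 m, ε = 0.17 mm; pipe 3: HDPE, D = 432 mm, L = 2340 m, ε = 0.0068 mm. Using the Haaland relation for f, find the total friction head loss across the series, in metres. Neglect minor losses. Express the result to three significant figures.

Pipe 1: V = 2.789 m/s, Re = 9.58×10^4, ε/D = 0.0109, f = 0.03972, h_1 = f(L/D)V²/2g = 767.8 m
Pipe 2: V = 0.02318 m/s, Re = 8740, ε/D = 3.85×10^-4, f = 0.03249, h_2 = f(L/D)V²/2g = 0.003227 m
Pipe 3: V = 0.02415 m/s, Re = 8920, ε/D = 1.57×10^-5, f = 0.03189, h_3 = f(L/D)V²/2g = 0.005136 m
Series → Q common, losses add: H = Σh = 767.8 m

H ≈ 768 m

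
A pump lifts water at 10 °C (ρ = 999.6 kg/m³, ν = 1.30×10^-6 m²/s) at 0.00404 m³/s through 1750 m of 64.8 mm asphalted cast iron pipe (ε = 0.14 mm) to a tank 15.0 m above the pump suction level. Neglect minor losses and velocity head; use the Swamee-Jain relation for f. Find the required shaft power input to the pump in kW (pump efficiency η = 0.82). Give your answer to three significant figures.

P_shaft ≈ 3.39 kW

V = 4Q/(πD²) = 1.225 m/s; Re = 6.11×10^4; ε/D = 0.00216; f = 0.02666
h_f = f(L/D)V²/2g = 55.08 m
Total head H = z + h_f = 15.0 + 55.08 = 70.08 m
P_hyd = ρgQH = 999.6·9.81·0.00404·70.08 = 2.776 kW
P_shaft = P_hyd/η = 2.776/0.82 = 3.386 kW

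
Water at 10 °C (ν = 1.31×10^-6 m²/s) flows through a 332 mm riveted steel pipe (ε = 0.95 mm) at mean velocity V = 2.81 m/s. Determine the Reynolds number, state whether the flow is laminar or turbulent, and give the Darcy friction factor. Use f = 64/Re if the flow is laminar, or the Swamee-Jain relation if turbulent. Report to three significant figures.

Re = VD/ν = 2.810·0.332/1.31×10^-6 = 7.12×10^5
Re > 4000 → turbulent; ε/D = 0.00286
Swamee-Jain: f = 0.02611

Re ≈ 7.12×10^5; turbulent; f ≈ 0.0261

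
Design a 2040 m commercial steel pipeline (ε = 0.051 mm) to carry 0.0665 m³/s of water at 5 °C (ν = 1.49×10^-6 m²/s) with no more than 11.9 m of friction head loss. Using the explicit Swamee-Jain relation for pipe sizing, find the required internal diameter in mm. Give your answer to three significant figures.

Swamee-Jain (Type III): D = 0.66·[ε^1.25·(LQ²/(gh_f))^4.75 + ν·Q^9.4·(L/(gh_f))^5.2]^0.04
LQ²/(gh_f) = 0.07728; L/(gh_f) = 17.47
Term 1 = ε^1.25·(…)^4.75 = 2.25×10^-11; Term 2 = ν·Q^9.4·(…)^5.2 = 3.70×10^-11
D = 0.66·(2.25×10^-11 + 3.70×10^-11)^0.04 = 0.2574 m = 257 mm
Check: V = 1.28 m/s, Re = 2.21×10^5, f = 0.01690, h_f = 11.2 m ≈ 11.9 m ✓

D ≈ 257 mm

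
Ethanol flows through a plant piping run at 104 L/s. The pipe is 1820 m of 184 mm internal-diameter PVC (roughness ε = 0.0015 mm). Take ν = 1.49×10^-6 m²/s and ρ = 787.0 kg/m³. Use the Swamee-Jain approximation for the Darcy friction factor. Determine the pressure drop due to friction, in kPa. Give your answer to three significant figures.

Δp ≈ 792 kPa

V = 4Q/(πD²) = 4·0.104/(π·0.184²) = 3.911 m/s
Re = VD/ν = 3.911·0.184/1.49×10^-6 = 4.83×10^5 → turbulent
ε/D = 0.0015/184 = 8.15×10^-6
Swamee-Jain: f = 0.01330
h_f = f(L/D)V²/(2g) = 0.01330·(1820/0.184)·3.911²/(2·9.81) = 102.6 m
Δp = ρg·h_f = 787.0·9.81·102.6 = 791.9 kPa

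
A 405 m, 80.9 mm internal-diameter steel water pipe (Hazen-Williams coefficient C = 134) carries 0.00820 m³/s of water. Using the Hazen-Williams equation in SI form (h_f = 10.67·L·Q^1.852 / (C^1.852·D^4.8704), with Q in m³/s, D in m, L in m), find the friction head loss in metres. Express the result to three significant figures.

h_f ≈ 14.2 m

h_f = 10.67·405·0.00820^1.852 / (134^1.852·0.0809^4.8704) = 14.17 m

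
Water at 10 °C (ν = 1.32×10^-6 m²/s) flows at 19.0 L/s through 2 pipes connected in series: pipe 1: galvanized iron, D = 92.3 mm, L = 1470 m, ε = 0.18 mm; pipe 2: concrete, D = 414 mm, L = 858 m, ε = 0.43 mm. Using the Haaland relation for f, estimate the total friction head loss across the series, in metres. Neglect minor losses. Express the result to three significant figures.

Pipe 1: V = 2.840 m/s, Re = 1.99×10^5, ε/D = 0.00195, f = 0.02411, h_1 = f(L/D)V²/2g = 157.8 m
Pipe 2: V = 0.1411 m/s, Re = 4.43×10^4, ε/D = 0.00104, f = 0.02424, h_2 = f(L/D)V²/2g = 0.05100 m
Series → Q common, losses add: H = Σh = 157.9 m

H ≈ 158 m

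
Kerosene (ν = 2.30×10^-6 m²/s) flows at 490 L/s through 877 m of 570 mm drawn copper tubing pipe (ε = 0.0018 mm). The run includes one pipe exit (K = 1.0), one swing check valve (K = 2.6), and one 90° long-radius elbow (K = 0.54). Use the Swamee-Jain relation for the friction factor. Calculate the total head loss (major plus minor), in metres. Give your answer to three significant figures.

V = 4Q/(πD²) = 1.920 m/s; V²/2g = 0.1879 m
Re = 4.76×10^5, ε/D = 3.16×10^-6 → f = 0.01326 (Swamee-Jain)
Major: h_f = f(L/D)·V²/2g = 0.01326·1539·0.1879 = 3.833 m
Minor: ΣK = 4.14; h_m = ΣK·V²/2g = 0.7781 m
Total H_L = 3.833 + 0.7781 = 4.611 m

H_L ≈ 4.61 m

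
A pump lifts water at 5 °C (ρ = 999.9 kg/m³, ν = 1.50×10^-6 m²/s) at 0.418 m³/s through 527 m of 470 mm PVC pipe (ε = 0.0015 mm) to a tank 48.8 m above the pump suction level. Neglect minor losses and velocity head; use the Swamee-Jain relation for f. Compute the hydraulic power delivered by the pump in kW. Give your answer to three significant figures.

V = 4Q/(πD²) = 2.409 m/s; Re = 7.55×10^5; ε/D = 3.19×10^-6; f = 0.01224
h_f = f(L/D)V²/2g = 4.062 m
Total head H = z + h_f = 48.8 + 4.062 = 52.86 m
P_hyd = ρgQH = 999.9·9.81·0.418·52.86 = 216.7 kW

P_hyd ≈ 217 kW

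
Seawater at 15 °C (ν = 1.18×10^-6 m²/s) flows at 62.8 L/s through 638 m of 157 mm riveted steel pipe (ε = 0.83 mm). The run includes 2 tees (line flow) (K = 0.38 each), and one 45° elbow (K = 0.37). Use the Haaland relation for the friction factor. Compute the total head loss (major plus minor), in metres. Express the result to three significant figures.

V = 4Q/(πD²) = 3.244 m/s; V²/2g = 0.5363 m
Re = 4.32×10^5, ε/D = 0.00529 → f = 0.03114 (Haaland)
Major: h_f = f(L/D)·V²/2g = 0.03114·4064·0.5363 = 67.88 m
Minor: ΣK = 1.13; h_m = ΣK·V²/2g = 0.6061 m
Total H_L = 67.88 + 0.6061 = 68.48 m

H_L ≈ 68.5 m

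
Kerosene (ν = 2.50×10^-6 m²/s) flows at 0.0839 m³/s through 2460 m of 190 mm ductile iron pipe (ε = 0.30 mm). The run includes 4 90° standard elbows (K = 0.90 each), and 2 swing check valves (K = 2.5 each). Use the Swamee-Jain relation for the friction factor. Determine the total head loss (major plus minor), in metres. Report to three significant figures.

V = 4Q/(πD²) = 2.959 m/s; V²/2g = 0.4463 m
Re = 2.25×10^5, ε/D = 0.00158 → f = 0.02311 (Swamee-Jain)
Major: h_f = f(L/D)·V²/2g = 0.02311·12947·0.4463 = 133.6 m
Minor: ΣK = 8.60; h_m = ΣK·V²/2g = 3.838 m
Total H_L = 133.6 + 3.838 = 137.4 m

H_L ≈ 137 m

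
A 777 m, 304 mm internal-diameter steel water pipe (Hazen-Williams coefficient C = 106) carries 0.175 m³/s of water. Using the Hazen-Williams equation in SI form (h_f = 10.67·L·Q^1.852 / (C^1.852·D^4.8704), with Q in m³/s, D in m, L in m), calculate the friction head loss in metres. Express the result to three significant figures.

h_f ≈ 19.3 m

h_f = 10.67·777·0.175^1.852 / (106^1.852·0.304^4.8704) = 19.25 m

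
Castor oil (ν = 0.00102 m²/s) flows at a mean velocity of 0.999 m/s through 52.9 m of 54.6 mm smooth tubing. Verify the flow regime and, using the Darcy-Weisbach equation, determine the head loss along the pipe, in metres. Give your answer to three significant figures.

Re = VD/ν = 0.999·0.05460/0.00102 = 53.5 → laminar (Re < 2300)
f = 64/Re = 1.197
h_f = f(L/D)V²/(2g) = 1.197·(52.9/0.05460)·0.999²/(2·9.81) = 58.98 m

h_f ≈ 59.0 m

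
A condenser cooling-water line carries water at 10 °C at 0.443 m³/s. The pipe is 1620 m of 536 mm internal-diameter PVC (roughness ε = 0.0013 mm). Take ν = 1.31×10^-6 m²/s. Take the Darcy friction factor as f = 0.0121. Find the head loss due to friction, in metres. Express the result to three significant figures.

h_f ≈ 7.18 m

V = 4Q/(πD²) = 4·0.443/(π·0.536²) = 1.963 m/s
h_f = f(L/D)V²/(2g) = 0.01210·(1620/0.536)·1.963²/(2·9.81) = 7.185 m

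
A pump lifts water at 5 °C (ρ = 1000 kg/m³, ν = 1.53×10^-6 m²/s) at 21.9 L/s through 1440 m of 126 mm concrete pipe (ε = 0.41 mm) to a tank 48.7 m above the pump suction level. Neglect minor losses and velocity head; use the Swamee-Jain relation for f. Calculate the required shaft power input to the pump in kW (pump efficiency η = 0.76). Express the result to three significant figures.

P_shaft ≈ 27.9 kW

V = 4Q/(πD²) = 1.756 m/s; Re = 1.45×10^5; ε/D = 0.00325; f = 0.02786
h_f = f(L/D)V²/2g = 50.05 m
Total head H = z + h_f = 48.7 + 50.05 = 98.75 m
P_hyd = ρgQH = 1000·9.81·0.0219·98.75 = 21.22 kW
P_shaft = P_hyd/η = 21.22/0.76 = 27.92 kW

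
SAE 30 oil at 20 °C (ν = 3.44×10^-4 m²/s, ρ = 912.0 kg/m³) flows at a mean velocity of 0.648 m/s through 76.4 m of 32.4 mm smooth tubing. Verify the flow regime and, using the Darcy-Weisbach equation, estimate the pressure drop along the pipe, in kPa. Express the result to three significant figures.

Re = VD/ν = 0.648·0.03240/3.44×10^-4 = 61.0 → laminar (Re < 2300)
f = 64/Re = 1.049
h_f = f(L/D)V²/(2g) = 1.049·(76.4/0.03240)·0.648²/(2·9.81) = 52.92 m
Δp = ρg·h_f = 912.0·9.81·52.92 = 473.5 kPa

Δp ≈ 473 kPa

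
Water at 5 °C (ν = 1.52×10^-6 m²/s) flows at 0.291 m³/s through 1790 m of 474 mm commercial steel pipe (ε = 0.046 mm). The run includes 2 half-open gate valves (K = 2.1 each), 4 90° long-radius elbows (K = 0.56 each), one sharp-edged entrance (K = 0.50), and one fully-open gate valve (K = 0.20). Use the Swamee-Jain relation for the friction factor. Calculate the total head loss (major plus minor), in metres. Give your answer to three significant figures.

V = 4Q/(πD²) = 1.649 m/s; V²/2g = 0.1386 m
Re = 5.14×10^5, ε/D = 9.70×10^-5 → f = 0.01439 (Swamee-Jain)
Major: h_f = f(L/D)·V²/2g = 0.01439·3776·0.1386 = 7.530 m
Minor: ΣK = 7.14; h_m = ΣK·V²/2g = 0.9897 m
Total H_L = 7.530 + 0.9897 = 8.520 m

H_L ≈ 8.52 m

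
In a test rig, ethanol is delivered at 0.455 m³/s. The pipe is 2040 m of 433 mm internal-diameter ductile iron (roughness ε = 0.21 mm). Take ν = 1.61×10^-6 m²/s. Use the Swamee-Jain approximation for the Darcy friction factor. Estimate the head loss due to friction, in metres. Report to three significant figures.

h_f ≈ 39.7 m

V = 4Q/(πD²) = 4·0.455/(π·0.433²) = 3.090 m/s
Re = VD/ν = 3.090·0.433/1.61×10^-6 = 8.31×10^5 → turbulent
ε/D = 0.21/433 = 4.85×10^-4
Swamee-Jain: f = 0.01730
h_f = f(L/D)V²/(2g) = 0.01730·(2040/0.433)·3.090²/(2·9.81) = 39.67 m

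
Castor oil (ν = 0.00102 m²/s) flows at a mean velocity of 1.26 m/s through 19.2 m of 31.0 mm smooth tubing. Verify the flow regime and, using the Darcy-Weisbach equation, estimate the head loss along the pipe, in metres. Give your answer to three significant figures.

h_f ≈ 83.8 m

Re = VD/ν = 1.26·0.03100/0.00102 = 38.3 → laminar (Re < 2300)
f = 64/Re = 1.671
h_f = f(L/D)V²/(2g) = 1.671·(19.2/0.03100)·1.26²/(2·9.81) = 83.76 m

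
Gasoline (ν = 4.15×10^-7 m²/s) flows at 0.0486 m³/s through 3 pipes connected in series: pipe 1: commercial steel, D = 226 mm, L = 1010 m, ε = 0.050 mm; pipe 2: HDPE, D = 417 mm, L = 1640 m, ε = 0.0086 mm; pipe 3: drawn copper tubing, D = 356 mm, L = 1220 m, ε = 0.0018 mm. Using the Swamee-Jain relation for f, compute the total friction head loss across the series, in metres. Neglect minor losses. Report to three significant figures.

Pipe 1: V = 1.212 m/s, Re = 6.60×10^5, ε/D = 2.21×10^-4, f = 0.01538, h_1 = f(L/D)V²/2g = 5.143 m
Pipe 2: V = 0.3559 m/s, Re = 3.58×10^5, ε/D = 2.06×10^-5, f = 0.01418, h_2 = f(L/D)V²/2g = 0.3599 m
Pipe 3: V = 0.4883 m/s, Re = 4.19×10^5, ε/D = 5.06×10^-6, f = 0.01359, h_3 = f(L/D)V²/2g = 0.5658 m
Series → Q common, losses add: H = Σh = 6.068 m

H ≈ 6.07 m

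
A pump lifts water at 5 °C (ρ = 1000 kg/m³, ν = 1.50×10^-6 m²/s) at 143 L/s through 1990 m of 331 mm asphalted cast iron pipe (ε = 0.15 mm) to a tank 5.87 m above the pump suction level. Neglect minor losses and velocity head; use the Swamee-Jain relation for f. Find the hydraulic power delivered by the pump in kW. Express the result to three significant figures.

P_hyd ≈ 29.4 kW

V = 4Q/(πD²) = 1.662 m/s; Re = 3.67×10^5; ε/D = 4.53×10^-4; f = 0.01780
h_f = f(L/D)V²/2g = 15.06 m
Total head H = z + h_f = 5.87 + 15.06 = 20.93 m
P_hyd = ρgQH = 1000·9.81·0.143·20.93 = 29.37 kW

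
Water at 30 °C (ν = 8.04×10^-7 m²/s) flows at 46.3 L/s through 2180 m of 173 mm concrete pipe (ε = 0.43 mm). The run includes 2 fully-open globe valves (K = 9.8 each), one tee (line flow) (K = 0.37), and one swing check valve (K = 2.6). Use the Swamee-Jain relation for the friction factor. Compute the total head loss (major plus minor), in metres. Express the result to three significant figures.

H_L ≈ 67.6 m

V = 4Q/(πD²) = 1.970 m/s; V²/2g = 0.1977 m
Re = 4.24×10^5, ε/D = 0.00249 → f = 0.02533 (Swamee-Jain)
Major: h_f = f(L/D)·V²/2g = 0.02533·12601·0.1977 = 63.10 m
Minor: ΣK = 22.6; h_m = ΣK·V²/2g = 4.463 m
Total H_L = 63.10 + 4.463 = 67.57 m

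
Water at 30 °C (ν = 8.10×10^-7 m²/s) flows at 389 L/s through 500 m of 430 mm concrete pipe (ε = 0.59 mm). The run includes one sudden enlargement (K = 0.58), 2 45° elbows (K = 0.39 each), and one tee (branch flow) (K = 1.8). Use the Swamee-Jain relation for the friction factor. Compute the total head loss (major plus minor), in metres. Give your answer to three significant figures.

H_L ≈ 10.3 m

V = 4Q/(πD²) = 2.679 m/s; V²/2g = 0.3657 m
Re = 1.42×10^6, ε/D = 0.00137 → f = 0.02148 (Swamee-Jain)
Major: h_f = f(L/D)·V²/2g = 0.02148·1163·0.3657 = 9.133 m
Minor: ΣK = 3.16; h_m = ΣK·V²/2g = 1.156 m
Total H_L = 9.133 + 1.156 = 10.29 m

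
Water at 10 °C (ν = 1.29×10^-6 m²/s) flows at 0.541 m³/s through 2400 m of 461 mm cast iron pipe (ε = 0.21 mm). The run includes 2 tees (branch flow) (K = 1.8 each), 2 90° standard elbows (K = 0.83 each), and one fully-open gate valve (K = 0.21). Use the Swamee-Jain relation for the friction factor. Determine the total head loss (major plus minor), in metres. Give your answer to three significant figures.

V = 4Q/(πD²) = 3.241 m/s; V²/2g = 0.5354 m
Re = 1.16×10^6, ε/D = 4.56×10^-4 → f = 0.01692 (Swamee-Jain)
Major: h_f = f(L/D)·V²/2g = 0.01692·5206·0.5354 = 47.16 m
Minor: ΣK = 5.47; h_m = ΣK·V²/2g = 2.929 m
Total H_L = 47.16 + 2.929 = 50.09 m

H_L ≈ 50.1 m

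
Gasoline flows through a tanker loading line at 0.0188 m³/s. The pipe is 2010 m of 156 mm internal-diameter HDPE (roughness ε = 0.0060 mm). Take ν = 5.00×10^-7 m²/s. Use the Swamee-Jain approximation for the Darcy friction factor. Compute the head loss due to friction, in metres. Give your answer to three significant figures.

h_f ≈ 9.38 m

V = 4Q/(πD²) = 4·0.0188/(π·0.156²) = 0.9836 m/s
Re = VD/ν = 0.9836·0.156/5.00×10^-7 = 3.07×10^5 → turbulent
ε/D = 0.0060/156 = 3.85×10^-5
Swamee-Jain: f = 0.01476
h_f = f(L/D)V²/(2g) = 0.01476·(2010/0.156)·0.9836²/(2·9.81) = 9.376 m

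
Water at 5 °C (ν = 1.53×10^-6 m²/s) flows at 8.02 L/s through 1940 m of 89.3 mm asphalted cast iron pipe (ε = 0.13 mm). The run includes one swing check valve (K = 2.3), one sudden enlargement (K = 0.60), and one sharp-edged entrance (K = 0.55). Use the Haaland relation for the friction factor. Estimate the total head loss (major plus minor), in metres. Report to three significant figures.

H_L ≈ 43.8 m

V = 4Q/(πD²) = 1.281 m/s; V²/2g = 0.08357 m
Re = 7.47×10^4, ε/D = 0.00146 → f = 0.02398 (Haaland)
Major: h_f = f(L/D)·V²/2g = 0.02398·21725·0.08357 = 43.53 m
Minor: ΣK = 3.45; h_m = ΣK·V²/2g = 0.2883 m
Total H_L = 43.53 + 0.2883 = 43.82 m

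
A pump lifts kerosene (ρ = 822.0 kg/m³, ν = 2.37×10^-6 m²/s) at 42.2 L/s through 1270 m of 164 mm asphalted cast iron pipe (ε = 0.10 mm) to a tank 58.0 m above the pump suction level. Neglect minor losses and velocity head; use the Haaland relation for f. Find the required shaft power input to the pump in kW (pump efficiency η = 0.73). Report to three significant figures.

P_shaft ≈ 41.6 kW

V = 4Q/(πD²) = 1.998 m/s; Re = 1.38×10^5; ε/D = 6.10×10^-4; f = 0.01982
h_f = f(L/D)V²/2g = 31.22 m
Total head H = z + h_f = 58.0 + 31.22 = 89.22 m
P_hyd = ρgQH = 822.0·9.81·0.0422·89.22 = 30.36 kW
P_shaft = P_hyd/η = 30.36/0.73 = 41.59 kW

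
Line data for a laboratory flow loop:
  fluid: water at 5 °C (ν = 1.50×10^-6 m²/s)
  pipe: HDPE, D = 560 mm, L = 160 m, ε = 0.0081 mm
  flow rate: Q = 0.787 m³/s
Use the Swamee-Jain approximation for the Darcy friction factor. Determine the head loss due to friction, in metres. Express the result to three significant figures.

V = 4Q/(πD²) = 4·0.787/(π·0.560²) = 3.195 m/s
Re = VD/ν = 3.195·0.560/1.50×10^-6 = 1.19×10^6 → turbulent
ε/D = 0.0081/560 = 1.45×10^-5
Swamee-Jain: f = 0.01166
h_f = f(L/D)V²/(2g) = 0.01166·(160/0.560)·3.195²/(2·9.81) = 1.733 m

h_f ≈ 1.73 m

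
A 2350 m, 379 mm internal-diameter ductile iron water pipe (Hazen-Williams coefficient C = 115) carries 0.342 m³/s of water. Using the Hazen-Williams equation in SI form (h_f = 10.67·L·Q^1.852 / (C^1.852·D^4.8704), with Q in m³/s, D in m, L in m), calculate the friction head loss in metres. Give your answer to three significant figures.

h_f ≈ 59.2 m

h_f = 10.67·2350·0.342^1.852 / (115^1.852·0.379^4.8704) = 59.16 m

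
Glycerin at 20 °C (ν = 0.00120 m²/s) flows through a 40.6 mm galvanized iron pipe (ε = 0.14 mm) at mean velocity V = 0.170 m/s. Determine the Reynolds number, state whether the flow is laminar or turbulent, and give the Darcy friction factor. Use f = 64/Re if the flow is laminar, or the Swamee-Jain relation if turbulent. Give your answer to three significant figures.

Re = VD/ν = 0.1700·0.0406/0.00120 = 5.75
Re < 2300 → laminar → f = 64/Re = 11.13

Re ≈ 5.75; laminar; f = 64/Re ≈ 11.1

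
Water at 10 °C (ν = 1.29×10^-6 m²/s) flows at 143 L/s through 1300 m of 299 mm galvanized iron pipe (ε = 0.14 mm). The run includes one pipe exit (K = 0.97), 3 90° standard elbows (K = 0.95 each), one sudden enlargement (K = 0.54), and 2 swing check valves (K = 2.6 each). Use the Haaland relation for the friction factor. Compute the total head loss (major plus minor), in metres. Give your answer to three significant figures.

V = 4Q/(πD²) = 2.037 m/s; V²/2g = 0.2114 m
Re = 4.72×10^5, ε/D = 4.68×10^-4 → f = 0.01742 (Haaland)
Major: h_f = f(L/D)·V²/2g = 0.01742·4348·0.2114 = 16.01 m
Minor: ΣK = 9.56; h_m = ΣK·V²/2g = 2.021 m
Total H_L = 16.01 + 2.021 = 18.03 m

H_L ≈ 18.0 m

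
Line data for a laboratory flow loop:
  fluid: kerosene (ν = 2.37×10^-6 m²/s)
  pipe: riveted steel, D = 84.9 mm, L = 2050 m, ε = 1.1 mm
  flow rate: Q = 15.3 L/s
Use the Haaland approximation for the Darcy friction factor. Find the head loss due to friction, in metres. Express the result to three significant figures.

V = 4Q/(πD²) = 4·0.0153/(π·0.0849²) = 2.703 m/s
Re = VD/ν = 2.703·0.0849/2.37×10^-6 = 9.68×10^4 → turbulent
ε/D = 1.1/84.9 = 0.0130
Haaland: f = 0.04204
h_f = f(L/D)V²/(2g) = 0.04204·(2050/0.0849)·2.703²/(2·9.81) = 377.9 m

h_f ≈ 378 m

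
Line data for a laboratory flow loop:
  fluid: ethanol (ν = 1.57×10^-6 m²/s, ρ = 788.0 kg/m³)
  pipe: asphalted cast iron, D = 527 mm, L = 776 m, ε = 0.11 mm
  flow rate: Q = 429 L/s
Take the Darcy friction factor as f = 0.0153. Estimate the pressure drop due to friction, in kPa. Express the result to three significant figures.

Δp ≈ 34.3 kPa

V = 4Q/(πD²) = 4·0.429/(π·0.527²) = 1.967 m/s
h_f = f(L/D)V²/(2g) = 0.01530·(776/0.527)·1.967²/(2·9.81) = 4.442 m
Δp = ρg·h_f = 788.0·9.81·4.442 = 34.33 kPa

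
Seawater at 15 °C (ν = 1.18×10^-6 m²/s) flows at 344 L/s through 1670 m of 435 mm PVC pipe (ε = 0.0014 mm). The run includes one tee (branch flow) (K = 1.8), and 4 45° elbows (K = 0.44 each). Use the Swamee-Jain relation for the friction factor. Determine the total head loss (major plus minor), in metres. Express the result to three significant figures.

V = 4Q/(πD²) = 2.315 m/s; V²/2g = 0.2731 m
Re = 8.53×10^5, ε/D = 3.22×10^-6 → f = 0.01200 (Swamee-Jain)
Major: h_f = f(L/D)·V²/2g = 0.01200·3839·0.2731 = 12.58 m
Minor: ΣK = 3.56; h_m = ΣK·V²/2g = 0.9721 m
Total H_L = 12.58 + 0.9721 = 13.55 m

H_L ≈ 13.5 m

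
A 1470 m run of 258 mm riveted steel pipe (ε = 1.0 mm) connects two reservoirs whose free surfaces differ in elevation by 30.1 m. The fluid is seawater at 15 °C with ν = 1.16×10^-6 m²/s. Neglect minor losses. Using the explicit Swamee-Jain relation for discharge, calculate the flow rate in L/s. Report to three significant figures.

Swamee-Jain (Type II): Q = -0.965·√(gD⁵h_f/L)·ln[ε/(3.7D) + √(3.17ν²L/(gD³h_f))]
√(gD⁵h_f/L) = √(9.81·0.258⁵·30.1/1470) = 0.01515
ε/(3.7D) = 0.00105; √(3.17ν²L/(gD³h_f)) = 3.52×10^-5
Q = -0.965·0.01515·ln(0.001083) = 0.09985 m³/s
Check: V = 1.91 m/s, Re = 4.25×10^5, f = 0.02854, h_f = 30.2 m ≈ 30.1 m ✓

Q ≈ 99.8 L/s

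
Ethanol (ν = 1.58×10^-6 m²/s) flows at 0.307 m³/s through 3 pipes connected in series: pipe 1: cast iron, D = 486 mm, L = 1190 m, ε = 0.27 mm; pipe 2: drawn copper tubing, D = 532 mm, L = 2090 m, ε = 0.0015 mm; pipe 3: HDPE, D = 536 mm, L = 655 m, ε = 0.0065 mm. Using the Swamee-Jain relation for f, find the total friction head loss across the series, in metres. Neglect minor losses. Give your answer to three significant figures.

H ≈ 12.8 m

Pipe 1: V = 1.655 m/s, Re = 5.09×10^5, ε/D = 5.56×10^-4, f = 0.01810, h_1 = f(L/D)V²/2g = 6.187 m
Pipe 2: V = 1.381 m/s, Re = 4.65×10^5, ε/D = 2.82×10^-6, f = 0.01331, h_2 = f(L/D)V²/2g = 5.082 m
Pipe 3: V = 1.361 m/s, Re = 4.62×10^5, ε/D = 1.21×10^-5, f = 0.01347, h_3 = f(L/D)V²/2g = 1.552 m
Series → Q common, losses add: H = Σh = 12.82 m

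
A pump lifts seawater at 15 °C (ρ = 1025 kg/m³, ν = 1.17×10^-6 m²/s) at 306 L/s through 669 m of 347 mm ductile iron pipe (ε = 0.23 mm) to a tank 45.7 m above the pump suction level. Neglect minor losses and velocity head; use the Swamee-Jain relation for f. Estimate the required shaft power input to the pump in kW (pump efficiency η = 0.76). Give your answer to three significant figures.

P_shaft ≈ 261 kW

V = 4Q/(πD²) = 3.236 m/s; Re = 9.60×10^5; ε/D = 6.63×10^-4; f = 0.01833
h_f = f(L/D)V²/2g = 18.86 m
Total head H = z + h_f = 45.7 + 18.86 = 64.56 m
P_hyd = ρgQH = 1025·9.81·0.306·64.56 = 198.6 kW
P_shaft = P_hyd/η = 198.6/0.76 = 261.4 kW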